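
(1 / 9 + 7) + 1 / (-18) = 127 / 18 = 7.06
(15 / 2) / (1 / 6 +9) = 9 / 11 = 0.82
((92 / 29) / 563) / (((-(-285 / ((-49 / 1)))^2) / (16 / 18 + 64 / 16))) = -9719248 / 11935445175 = -0.00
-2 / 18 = -1 / 9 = -0.11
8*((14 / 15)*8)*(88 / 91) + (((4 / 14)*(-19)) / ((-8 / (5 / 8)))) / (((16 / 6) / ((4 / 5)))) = 5057387 / 87360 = 57.89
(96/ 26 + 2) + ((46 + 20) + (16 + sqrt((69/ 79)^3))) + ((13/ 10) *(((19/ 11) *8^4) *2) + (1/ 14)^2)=69 *sqrt(5451)/ 6241 + 2590132091/ 140140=18483.28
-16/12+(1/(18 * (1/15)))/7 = -17/14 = -1.21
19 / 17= 1.12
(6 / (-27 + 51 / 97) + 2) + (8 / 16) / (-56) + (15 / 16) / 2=53525 / 23968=2.23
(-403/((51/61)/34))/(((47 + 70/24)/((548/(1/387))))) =-41707714464/599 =-69628905.62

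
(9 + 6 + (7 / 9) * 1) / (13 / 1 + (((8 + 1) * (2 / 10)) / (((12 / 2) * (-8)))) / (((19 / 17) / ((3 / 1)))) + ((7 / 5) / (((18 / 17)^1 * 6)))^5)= 13764747052800000 / 11254014189155381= 1.22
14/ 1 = 14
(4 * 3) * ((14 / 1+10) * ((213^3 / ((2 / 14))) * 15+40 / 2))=292227179040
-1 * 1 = -1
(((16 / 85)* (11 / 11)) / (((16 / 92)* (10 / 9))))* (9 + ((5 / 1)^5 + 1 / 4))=2595159 / 850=3053.13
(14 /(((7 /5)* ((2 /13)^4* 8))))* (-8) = -142805 /8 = -17850.62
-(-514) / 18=257 / 9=28.56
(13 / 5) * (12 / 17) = 156 / 85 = 1.84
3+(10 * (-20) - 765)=-962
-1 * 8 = -8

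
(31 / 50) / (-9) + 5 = 2219 / 450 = 4.93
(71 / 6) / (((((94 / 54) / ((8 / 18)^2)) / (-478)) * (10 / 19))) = -2579288 / 2115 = -1219.52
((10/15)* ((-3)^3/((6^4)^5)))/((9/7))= -0.00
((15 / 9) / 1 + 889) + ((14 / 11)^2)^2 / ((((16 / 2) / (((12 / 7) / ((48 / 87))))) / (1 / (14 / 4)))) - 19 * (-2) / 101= 3954156715 / 4436223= 891.33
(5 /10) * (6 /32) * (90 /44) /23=135 /16192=0.01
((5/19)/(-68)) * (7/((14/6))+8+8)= -5/68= -0.07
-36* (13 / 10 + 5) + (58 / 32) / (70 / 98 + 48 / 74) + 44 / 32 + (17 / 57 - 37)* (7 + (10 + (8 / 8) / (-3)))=-4036068437 / 4829040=-835.79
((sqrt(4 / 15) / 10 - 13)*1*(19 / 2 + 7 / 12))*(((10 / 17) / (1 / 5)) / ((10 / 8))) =-15730 / 51 + 242*sqrt(15) / 765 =-307.21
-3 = -3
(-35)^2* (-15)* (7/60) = -8575/4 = -2143.75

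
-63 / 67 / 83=-63 / 5561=-0.01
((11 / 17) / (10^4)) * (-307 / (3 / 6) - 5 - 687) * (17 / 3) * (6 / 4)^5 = -581823 / 160000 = -3.64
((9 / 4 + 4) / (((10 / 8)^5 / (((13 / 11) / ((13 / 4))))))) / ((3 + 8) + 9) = 256 / 6875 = 0.04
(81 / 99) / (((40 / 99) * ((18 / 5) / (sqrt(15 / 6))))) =9 * sqrt(10) / 32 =0.89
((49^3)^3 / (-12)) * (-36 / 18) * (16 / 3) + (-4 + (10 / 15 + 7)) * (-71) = 13027308783281249 / 9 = 1447478753697916.56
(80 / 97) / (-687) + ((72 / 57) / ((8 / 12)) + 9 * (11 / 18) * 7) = 102287825 / 2532282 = 40.39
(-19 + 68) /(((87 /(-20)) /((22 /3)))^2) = 9486400 /68121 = 139.26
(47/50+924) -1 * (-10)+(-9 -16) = 45497/50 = 909.94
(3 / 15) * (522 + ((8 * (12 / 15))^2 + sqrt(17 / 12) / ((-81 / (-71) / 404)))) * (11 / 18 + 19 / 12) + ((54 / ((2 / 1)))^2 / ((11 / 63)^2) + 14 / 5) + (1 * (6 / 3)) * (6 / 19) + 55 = 566509 * sqrt(51) / 21870 + 125273211677 / 5172750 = 24402.90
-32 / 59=-0.54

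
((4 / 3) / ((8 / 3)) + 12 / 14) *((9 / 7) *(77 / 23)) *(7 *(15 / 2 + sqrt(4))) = 35739 / 92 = 388.47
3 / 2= 1.50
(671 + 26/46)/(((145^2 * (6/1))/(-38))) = -293474/1450725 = -0.20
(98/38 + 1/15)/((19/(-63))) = -15834/1805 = -8.77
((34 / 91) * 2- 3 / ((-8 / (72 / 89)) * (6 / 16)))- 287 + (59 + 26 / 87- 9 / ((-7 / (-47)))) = -201923399 / 704613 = -286.57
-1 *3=-3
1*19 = 19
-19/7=-2.71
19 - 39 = -20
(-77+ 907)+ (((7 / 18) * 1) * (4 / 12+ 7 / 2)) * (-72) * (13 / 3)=3284 / 9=364.89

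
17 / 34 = 1 / 2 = 0.50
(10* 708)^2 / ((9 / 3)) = 16708800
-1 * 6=-6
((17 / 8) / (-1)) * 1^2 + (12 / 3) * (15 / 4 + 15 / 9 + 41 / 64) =1061 / 48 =22.10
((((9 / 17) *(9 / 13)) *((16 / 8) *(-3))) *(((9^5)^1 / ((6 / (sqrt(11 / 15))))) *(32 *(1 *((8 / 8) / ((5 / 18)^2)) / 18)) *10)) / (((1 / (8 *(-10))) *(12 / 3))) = 7346640384 *sqrt(165) / 1105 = 85402085.43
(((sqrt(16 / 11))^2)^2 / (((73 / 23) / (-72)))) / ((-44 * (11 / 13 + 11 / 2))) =918528 / 5343965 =0.17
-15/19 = -0.79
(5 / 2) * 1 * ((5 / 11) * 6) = 75 / 11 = 6.82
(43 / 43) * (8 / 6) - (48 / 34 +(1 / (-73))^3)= -1556017 / 19839867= -0.08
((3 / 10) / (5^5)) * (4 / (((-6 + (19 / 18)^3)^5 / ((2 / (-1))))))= 80959687397729501184 / 275359622153153073998328125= 0.00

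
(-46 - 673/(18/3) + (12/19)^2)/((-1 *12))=341725/25992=13.15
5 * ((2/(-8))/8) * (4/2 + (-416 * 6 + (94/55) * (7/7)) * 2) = 137131/176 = 779.15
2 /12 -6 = -35 /6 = -5.83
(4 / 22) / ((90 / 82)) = 82 / 495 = 0.17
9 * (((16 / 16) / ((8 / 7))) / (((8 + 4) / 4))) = 21 / 8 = 2.62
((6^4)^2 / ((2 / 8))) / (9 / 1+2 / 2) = 3359232 / 5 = 671846.40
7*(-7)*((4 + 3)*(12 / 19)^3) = -592704 / 6859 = -86.41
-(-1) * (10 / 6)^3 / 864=125 / 23328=0.01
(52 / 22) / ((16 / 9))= 117 / 88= 1.33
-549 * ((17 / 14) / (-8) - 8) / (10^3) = 501237 / 112000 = 4.48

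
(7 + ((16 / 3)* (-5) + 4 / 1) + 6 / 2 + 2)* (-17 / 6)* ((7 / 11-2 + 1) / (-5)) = 1088 / 495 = 2.20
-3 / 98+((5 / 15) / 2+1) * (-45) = -2574 / 49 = -52.53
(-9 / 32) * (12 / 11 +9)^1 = -999 / 352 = -2.84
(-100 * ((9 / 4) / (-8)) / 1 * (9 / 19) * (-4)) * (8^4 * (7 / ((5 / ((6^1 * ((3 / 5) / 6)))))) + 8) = -3491748 / 19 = -183776.21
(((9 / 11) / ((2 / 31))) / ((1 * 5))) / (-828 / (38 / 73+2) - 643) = -279 / 106865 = -0.00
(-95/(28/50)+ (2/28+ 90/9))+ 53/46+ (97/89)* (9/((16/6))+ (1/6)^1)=-53152303/343896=-154.56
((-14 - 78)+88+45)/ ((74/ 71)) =2911/ 74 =39.34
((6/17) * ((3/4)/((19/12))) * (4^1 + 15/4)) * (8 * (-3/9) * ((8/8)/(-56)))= 279/4522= 0.06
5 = 5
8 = 8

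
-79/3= -26.33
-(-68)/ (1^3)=68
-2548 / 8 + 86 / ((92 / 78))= -11297 / 46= -245.59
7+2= 9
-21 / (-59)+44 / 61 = 3877 / 3599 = 1.08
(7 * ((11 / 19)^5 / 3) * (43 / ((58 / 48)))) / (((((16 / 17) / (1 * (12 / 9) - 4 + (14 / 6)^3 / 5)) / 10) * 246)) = -14009665439 / 476941237182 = -0.03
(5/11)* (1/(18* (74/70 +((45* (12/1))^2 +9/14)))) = 25/288685683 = 0.00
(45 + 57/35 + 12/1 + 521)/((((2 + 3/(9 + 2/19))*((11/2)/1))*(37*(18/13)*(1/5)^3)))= 87741275/794871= 110.38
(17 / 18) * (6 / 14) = 0.40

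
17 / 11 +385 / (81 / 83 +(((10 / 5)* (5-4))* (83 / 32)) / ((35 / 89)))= 208036977 / 7243291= 28.72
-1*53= -53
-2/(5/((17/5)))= -34/25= -1.36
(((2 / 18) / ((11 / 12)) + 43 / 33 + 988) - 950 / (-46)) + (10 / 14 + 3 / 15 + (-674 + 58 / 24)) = 12021809 / 35420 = 339.41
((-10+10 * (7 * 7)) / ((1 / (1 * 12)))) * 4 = 23040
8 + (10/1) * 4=48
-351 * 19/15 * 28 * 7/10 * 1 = -8714.16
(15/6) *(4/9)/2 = 5/9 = 0.56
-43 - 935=-978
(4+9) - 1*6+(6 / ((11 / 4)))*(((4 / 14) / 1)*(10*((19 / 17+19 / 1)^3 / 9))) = 2136071467 / 378301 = 5646.49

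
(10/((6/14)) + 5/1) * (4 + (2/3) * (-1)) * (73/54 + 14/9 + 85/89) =7889275/21627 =364.79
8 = 8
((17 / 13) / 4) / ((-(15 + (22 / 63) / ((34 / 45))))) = -2023 / 95680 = -0.02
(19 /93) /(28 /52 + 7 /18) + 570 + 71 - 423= 1467968 /6727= 218.22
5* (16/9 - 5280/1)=-237520/9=-26391.11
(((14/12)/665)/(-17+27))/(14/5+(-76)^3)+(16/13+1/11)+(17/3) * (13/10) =3108751135741/357807055320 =8.69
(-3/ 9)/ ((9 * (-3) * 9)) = 1/ 729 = 0.00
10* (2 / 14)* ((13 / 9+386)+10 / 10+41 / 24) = 20065 / 36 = 557.36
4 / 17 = 0.24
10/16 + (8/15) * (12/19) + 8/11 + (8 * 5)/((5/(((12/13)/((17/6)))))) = 7936101/1847560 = 4.30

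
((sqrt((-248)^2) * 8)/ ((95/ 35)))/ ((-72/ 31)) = -53816/ 171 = -314.71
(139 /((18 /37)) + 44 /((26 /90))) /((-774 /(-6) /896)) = 3042.44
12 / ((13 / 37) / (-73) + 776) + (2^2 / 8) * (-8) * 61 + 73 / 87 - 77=-320.15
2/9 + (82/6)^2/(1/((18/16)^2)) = 136289/576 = 236.61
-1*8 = -8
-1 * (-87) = 87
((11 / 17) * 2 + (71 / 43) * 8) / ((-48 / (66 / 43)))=-58311 / 125732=-0.46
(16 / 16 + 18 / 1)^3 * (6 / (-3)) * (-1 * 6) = 82308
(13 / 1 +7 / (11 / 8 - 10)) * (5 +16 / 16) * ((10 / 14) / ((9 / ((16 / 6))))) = 67280 / 4347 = 15.48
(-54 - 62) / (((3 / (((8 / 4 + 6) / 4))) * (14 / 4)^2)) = -928 / 147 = -6.31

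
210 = 210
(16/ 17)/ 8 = 2/ 17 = 0.12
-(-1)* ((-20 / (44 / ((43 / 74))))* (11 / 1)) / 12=-215 / 888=-0.24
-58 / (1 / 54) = -3132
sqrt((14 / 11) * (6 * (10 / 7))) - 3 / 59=-3 / 59 +2 * sqrt(330) / 11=3.25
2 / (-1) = -2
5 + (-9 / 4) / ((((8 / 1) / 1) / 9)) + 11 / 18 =887 / 288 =3.08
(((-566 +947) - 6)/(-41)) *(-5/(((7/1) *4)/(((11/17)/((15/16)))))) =5500/4879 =1.13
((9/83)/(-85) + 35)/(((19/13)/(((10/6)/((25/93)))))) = 99507148/670225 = 148.47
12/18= 2/3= 0.67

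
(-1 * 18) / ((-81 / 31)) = 62 / 9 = 6.89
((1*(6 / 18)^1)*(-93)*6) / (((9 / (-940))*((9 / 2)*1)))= 4317.04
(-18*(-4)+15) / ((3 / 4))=116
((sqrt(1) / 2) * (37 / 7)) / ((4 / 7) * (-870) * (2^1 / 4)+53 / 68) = -1258 / 117949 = -0.01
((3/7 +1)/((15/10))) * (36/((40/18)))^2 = 8748/35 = 249.94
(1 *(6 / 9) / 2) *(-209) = -209 / 3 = -69.67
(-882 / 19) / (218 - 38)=-49 / 190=-0.26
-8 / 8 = -1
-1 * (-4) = 4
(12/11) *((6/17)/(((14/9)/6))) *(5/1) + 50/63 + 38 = 544508/11781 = 46.22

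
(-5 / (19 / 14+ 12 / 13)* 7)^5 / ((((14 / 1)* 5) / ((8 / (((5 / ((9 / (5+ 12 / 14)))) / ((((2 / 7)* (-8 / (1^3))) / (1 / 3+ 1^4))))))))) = 207125155176436224 / 4037516659075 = 51300.14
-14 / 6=-2.33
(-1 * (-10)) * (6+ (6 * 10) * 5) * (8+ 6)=42840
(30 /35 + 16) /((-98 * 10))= -59 /3430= -0.02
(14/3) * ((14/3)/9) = 196/81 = 2.42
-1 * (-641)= 641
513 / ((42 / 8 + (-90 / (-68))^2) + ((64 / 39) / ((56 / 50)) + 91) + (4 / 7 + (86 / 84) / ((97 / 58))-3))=872443026 / 166071205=5.25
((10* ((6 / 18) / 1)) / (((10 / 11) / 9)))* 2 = 66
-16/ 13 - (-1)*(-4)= -68/ 13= -5.23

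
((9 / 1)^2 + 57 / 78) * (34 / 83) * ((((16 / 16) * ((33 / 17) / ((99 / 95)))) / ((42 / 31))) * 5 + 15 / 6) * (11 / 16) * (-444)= -2170836250 / 22659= -95804.59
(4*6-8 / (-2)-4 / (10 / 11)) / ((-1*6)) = -59 / 15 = -3.93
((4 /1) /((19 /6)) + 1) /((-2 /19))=-43 /2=-21.50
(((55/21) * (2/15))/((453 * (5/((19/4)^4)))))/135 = 1433531/2465769600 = 0.00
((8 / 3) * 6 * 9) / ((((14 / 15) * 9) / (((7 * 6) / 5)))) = 144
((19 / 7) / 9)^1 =19 / 63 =0.30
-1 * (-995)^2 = -990025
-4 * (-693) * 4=11088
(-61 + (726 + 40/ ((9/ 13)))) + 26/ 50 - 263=103567/ 225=460.30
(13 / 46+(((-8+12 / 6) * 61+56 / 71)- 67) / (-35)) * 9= 12995163 / 114310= 113.68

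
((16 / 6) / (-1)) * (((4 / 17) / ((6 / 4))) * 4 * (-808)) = 1351.95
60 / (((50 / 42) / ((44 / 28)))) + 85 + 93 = 1286 / 5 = 257.20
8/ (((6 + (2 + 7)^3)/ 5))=8/ 147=0.05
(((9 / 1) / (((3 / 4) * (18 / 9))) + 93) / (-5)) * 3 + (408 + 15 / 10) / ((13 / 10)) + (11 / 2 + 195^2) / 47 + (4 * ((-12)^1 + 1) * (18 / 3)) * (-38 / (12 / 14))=12768.76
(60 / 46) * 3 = 90 / 23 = 3.91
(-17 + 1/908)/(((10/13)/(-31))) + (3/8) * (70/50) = 778134/1135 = 685.58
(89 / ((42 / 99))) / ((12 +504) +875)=2937 / 19474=0.15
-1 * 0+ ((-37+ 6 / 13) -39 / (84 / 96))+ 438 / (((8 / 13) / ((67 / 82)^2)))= 964477277 / 2447536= 394.06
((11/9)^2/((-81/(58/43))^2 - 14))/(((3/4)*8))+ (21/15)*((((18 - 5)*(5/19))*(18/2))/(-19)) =-2.27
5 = 5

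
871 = 871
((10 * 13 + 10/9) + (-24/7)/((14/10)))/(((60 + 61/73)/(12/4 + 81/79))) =439054120/51573333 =8.51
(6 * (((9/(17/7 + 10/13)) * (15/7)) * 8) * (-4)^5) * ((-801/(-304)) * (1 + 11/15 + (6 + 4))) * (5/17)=-84450263040/31331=-2695421.88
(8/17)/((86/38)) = 152/731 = 0.21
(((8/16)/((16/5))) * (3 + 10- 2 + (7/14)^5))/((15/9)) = 1059/1024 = 1.03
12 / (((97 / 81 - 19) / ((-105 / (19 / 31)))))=225990 / 1957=115.48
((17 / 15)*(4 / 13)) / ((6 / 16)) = 544 / 585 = 0.93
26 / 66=13 / 33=0.39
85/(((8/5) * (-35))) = -1.52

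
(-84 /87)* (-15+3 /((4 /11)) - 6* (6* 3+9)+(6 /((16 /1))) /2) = 651 /4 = 162.75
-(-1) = 1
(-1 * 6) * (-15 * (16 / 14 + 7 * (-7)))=-30150 / 7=-4307.14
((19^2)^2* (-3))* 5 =-1954815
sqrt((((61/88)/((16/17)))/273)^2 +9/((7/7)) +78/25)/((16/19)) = 19*sqrt(44768597899393)/30750720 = 4.13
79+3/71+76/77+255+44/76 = 34860632/103873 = 335.61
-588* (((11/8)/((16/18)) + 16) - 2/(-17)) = -2825193/272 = -10386.74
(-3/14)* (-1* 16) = 24/7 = 3.43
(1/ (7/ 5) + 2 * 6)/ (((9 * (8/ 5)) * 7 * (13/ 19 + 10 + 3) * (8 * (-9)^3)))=-1691/ 1069915392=-0.00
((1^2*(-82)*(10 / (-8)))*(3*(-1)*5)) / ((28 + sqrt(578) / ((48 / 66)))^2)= -72068400 / 2381321 + 50265600*sqrt(2) / 2381321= -0.41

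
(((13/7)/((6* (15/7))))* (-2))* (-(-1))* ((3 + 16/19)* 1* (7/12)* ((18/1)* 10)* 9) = -19929/19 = -1048.89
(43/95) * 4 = 172/95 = 1.81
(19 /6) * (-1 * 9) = -57 /2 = -28.50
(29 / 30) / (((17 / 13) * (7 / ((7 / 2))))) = 377 / 1020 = 0.37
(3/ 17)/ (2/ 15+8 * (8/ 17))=45/ 994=0.05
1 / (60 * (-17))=-1 / 1020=-0.00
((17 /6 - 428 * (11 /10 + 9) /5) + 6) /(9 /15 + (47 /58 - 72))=338401 /27915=12.12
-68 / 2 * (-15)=510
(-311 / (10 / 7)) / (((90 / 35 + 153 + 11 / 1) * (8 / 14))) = -106673 / 46640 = -2.29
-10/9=-1.11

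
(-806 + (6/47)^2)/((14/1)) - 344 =-6209481/15463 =-401.57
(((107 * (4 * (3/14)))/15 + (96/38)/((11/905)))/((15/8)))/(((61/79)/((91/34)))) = 6429537608/16254975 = 395.54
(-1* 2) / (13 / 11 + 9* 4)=-22 / 409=-0.05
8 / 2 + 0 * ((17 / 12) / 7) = 4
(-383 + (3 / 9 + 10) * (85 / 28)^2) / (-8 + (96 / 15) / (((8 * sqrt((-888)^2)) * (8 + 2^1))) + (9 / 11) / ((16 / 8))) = 37.91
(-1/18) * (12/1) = -2/3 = -0.67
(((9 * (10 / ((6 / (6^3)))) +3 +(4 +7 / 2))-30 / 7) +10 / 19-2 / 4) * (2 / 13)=863500 / 1729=499.42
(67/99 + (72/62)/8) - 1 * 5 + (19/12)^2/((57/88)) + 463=4260008/9207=462.69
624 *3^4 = 50544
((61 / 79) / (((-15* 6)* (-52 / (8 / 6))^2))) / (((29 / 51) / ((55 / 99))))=-1037 / 188168994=-0.00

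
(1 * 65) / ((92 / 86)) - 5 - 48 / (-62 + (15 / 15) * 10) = 33897 / 598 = 56.68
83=83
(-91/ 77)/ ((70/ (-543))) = 7059/ 770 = 9.17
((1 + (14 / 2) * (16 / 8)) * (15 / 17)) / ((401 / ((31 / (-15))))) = -465 / 6817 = -0.07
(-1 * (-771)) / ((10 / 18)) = 6939 / 5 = 1387.80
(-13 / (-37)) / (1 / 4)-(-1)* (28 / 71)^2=291140 / 186517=1.56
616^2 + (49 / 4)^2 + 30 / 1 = 379636.06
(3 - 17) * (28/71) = -392/71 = -5.52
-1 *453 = -453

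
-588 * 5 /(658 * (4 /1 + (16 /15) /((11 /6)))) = -275 /282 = -0.98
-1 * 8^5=-32768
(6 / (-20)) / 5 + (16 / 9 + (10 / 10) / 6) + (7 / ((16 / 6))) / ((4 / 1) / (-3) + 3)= 6227 / 1800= 3.46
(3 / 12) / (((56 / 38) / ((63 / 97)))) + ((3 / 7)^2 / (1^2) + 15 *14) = 15992427 / 76048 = 210.29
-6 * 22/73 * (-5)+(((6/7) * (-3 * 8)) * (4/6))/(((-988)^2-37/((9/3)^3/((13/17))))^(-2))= -468948396723525804860/35885997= -13067726576567.62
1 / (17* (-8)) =-1 / 136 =-0.01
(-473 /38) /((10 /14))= -3311 /190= -17.43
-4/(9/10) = -40/9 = -4.44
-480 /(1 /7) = -3360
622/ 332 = 311/ 166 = 1.87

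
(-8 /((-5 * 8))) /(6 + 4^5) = 1 /5150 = 0.00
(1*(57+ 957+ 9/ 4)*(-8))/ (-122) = 4065/ 61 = 66.64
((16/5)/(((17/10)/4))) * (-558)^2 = 39854592/17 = 2344387.76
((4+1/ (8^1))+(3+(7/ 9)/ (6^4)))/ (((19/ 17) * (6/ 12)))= 1412921/ 110808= 12.75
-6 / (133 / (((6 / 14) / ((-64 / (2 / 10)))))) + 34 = 5064649 / 148960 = 34.00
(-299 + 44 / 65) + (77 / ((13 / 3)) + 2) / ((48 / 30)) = -148703 / 520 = -285.97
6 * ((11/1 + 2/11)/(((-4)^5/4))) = -369/1408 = -0.26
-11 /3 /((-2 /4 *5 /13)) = 286 /15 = 19.07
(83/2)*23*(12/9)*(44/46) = 3652/3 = 1217.33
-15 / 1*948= -14220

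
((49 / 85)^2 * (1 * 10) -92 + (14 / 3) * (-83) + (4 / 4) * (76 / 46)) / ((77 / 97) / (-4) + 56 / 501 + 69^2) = -3064582674152 / 30757809965465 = -0.10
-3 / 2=-1.50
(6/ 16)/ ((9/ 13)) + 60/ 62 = 1123/ 744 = 1.51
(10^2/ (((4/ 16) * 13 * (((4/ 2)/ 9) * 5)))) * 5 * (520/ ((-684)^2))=500/ 3249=0.15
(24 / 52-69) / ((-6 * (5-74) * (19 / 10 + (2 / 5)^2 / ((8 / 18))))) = -2475 / 33787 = -0.07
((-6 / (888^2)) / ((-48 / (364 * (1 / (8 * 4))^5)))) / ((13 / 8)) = 7 / 6614786506752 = 0.00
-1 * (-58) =58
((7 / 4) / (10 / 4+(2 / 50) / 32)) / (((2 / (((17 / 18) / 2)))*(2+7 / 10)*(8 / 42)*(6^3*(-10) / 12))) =-20825 / 11669832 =-0.00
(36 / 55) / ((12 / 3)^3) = 9 / 880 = 0.01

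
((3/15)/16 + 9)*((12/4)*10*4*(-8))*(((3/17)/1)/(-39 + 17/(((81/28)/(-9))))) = 233604/14059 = 16.62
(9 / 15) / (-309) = -1 / 515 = -0.00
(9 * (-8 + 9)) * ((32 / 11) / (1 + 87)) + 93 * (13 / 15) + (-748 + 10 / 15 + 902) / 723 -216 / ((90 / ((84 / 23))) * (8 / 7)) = 2216595983 / 30181635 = 73.44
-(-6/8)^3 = 0.42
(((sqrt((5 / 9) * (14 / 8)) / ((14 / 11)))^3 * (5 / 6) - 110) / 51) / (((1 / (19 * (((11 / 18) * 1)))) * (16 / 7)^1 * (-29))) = 80465 / 212976 - 6954475 * sqrt(35) / 30913892352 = 0.38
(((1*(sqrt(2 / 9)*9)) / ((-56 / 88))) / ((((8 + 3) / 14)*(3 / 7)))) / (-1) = 14*sqrt(2) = 19.80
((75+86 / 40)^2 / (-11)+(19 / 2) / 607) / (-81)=481711181 / 72111600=6.68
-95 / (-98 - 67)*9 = 57 / 11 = 5.18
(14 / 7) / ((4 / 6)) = 3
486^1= 486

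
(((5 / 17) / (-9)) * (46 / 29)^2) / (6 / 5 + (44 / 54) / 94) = -0.07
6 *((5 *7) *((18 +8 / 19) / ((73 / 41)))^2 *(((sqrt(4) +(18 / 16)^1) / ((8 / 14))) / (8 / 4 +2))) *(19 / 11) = 945956484375 / 17820176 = 53083.45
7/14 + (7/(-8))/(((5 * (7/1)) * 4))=79/160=0.49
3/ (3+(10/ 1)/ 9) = 27/ 37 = 0.73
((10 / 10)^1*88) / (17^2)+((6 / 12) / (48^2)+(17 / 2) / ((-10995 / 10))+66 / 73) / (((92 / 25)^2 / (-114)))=-728086635184591 / 100522099863552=-7.24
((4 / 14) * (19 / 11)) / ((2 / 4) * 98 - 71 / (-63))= 171 / 17369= 0.01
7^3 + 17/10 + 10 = 3547/10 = 354.70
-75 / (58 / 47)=-3525 / 58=-60.78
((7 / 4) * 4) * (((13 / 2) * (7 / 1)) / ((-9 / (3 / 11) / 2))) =-637 / 33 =-19.30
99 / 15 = 33 / 5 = 6.60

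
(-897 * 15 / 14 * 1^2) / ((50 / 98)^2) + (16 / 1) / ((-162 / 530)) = -75824053 / 20250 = -3744.40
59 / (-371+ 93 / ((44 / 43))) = -2596 / 12325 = -0.21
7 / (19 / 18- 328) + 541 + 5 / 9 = 28682356 / 52965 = 541.53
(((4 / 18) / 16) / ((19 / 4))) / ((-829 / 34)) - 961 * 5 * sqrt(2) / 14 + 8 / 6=188995 / 141759 - 4805 * sqrt(2) / 14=-484.05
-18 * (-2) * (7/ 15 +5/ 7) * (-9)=-13392/ 35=-382.63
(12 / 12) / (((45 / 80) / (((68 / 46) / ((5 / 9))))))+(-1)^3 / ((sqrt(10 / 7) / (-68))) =544 / 115+34 *sqrt(70) / 5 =61.62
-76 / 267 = -0.28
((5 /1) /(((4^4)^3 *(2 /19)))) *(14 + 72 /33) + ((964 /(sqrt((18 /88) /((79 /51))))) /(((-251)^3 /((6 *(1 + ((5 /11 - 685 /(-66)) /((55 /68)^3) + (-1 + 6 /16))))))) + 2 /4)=92283143 /184549376 - 8025270598 *sqrt(44319) /80506446834825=0.48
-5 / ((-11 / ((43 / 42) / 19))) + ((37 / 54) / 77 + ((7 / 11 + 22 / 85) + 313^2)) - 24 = 328861780607 / 3357585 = 97945.93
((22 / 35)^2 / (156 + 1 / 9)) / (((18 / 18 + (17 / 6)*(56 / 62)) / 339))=0.24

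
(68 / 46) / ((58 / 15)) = 0.38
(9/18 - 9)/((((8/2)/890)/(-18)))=68085/2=34042.50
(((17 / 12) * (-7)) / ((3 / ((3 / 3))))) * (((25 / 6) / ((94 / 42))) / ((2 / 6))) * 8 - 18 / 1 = -23363 / 141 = -165.70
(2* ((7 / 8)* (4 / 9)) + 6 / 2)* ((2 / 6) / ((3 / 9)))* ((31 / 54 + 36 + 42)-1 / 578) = 1226200 / 4131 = 296.83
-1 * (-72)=72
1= 1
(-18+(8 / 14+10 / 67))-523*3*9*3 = -19876351 / 469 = -42380.28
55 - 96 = -41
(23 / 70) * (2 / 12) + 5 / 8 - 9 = -8.32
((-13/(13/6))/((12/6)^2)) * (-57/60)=57/40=1.42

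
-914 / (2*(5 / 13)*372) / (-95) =5941 / 176700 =0.03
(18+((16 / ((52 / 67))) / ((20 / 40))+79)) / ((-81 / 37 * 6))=-22163 / 2106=-10.52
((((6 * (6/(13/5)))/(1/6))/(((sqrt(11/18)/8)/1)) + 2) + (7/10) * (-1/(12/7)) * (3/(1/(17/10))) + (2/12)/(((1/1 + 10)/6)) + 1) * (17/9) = 8381/4400 + 48960 * sqrt(22)/143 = 1607.80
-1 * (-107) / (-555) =-107 / 555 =-0.19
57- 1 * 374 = -317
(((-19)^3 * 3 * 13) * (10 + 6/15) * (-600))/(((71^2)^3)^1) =1669206240/128100283921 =0.01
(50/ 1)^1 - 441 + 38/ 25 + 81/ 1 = -7712/ 25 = -308.48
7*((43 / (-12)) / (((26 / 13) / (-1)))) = 301 / 24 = 12.54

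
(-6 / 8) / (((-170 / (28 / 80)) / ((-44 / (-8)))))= 231 / 27200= 0.01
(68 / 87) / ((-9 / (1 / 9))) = -68 / 7047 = -0.01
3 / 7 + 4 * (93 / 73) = 2823 / 511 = 5.52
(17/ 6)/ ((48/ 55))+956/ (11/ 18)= 4966189/ 3168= 1567.61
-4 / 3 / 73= -4 / 219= -0.02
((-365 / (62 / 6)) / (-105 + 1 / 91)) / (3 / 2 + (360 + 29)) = 99645 / 115655947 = 0.00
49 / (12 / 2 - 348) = -49 / 342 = -0.14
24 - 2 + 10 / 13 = 296 / 13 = 22.77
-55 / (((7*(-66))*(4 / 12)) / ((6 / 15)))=1 / 7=0.14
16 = 16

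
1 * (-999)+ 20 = -979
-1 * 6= -6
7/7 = 1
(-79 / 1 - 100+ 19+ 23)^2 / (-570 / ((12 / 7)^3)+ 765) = 5405472 / 187735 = 28.79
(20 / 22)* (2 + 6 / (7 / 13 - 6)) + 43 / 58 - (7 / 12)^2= 3980815 / 3261456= 1.22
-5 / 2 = -2.50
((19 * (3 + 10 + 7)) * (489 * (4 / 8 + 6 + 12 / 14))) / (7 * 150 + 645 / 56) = 5103856 / 3963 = 1287.88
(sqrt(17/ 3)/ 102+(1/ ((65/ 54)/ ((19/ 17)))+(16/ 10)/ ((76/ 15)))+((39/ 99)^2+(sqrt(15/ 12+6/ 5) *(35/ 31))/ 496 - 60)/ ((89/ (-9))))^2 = (-10082827755 *sqrt(5)+204496417840 *sqrt(51)+456554970852768)^2/ 3915743743775817164189721600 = 53.57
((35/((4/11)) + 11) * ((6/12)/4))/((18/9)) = 429/64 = 6.70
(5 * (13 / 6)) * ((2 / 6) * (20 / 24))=325 / 108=3.01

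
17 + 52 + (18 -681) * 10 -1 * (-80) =-6481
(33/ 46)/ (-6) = -11/ 92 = -0.12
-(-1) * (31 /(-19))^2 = 961 /361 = 2.66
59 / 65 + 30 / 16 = 1447 / 520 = 2.78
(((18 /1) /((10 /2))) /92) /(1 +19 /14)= 21 /1265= 0.02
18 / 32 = 9 / 16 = 0.56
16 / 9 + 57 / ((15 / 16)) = 2816 / 45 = 62.58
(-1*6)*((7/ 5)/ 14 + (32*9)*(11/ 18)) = -1056.60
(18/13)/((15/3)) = 18/65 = 0.28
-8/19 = -0.42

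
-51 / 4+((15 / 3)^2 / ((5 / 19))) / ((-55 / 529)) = -40765 / 44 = -926.48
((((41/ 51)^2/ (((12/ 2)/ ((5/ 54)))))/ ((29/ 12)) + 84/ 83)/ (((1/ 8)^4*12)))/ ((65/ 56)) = 9850012540928/ 32962095855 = 298.83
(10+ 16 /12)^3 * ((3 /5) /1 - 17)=-3222928 /135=-23873.54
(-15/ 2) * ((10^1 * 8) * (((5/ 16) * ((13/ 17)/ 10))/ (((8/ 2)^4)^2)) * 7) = -6825/ 4456448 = -0.00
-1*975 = -975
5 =5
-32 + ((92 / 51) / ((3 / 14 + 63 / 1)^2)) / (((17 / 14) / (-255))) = -85467328 / 2662965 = -32.09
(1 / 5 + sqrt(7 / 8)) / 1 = 1 / 5 + sqrt(14) / 4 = 1.14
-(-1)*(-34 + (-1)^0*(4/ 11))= -370/ 11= -33.64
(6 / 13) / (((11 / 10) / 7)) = 420 / 143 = 2.94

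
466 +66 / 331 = 154312 / 331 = 466.20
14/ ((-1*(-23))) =14/ 23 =0.61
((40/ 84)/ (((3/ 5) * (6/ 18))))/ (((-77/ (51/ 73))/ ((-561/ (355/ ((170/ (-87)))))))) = -491300/ 7365043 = -0.07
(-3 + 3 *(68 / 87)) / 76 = -0.01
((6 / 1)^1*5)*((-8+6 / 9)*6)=-1320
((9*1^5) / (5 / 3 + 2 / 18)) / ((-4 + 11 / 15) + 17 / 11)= -13365 / 4544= -2.94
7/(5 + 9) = 1/2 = 0.50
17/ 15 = 1.13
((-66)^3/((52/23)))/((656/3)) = -2479653/4264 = -581.53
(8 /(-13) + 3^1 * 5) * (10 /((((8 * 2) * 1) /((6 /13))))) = 2805 /676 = 4.15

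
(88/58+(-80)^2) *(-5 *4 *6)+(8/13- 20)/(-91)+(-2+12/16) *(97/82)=-1234876219513/1607528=-768183.33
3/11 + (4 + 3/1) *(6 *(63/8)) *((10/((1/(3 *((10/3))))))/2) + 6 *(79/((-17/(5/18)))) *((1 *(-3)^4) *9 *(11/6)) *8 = -24786033/374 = -66272.82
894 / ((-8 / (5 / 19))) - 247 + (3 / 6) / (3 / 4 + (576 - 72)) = -276.41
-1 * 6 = -6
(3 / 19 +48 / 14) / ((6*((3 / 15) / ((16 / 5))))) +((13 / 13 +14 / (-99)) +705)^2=649479982072 / 1303533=498245.91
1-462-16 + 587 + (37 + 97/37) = 5536/37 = 149.62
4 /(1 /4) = 16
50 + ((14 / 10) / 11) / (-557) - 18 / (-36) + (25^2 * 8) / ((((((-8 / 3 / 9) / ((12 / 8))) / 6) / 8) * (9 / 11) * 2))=-45489880879 / 61270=-742449.50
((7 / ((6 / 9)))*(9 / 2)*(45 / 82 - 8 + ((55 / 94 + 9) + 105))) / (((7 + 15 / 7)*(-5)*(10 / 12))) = -819388143 / 6166400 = -132.88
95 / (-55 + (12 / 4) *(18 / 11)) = -55 / 29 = -1.90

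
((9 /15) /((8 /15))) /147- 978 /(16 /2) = -47919 /392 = -122.24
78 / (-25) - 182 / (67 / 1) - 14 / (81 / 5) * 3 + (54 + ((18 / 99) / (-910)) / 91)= 187733805223 / 4119590475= 45.57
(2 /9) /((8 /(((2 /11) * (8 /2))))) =2 /99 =0.02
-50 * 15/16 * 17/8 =-6375/64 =-99.61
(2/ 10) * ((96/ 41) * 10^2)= 1920/ 41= 46.83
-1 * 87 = -87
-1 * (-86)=86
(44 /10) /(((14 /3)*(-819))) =-11 /9555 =-0.00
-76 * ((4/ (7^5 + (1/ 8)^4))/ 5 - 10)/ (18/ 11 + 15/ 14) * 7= 94000289229616/ 47844823735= 1964.69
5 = 5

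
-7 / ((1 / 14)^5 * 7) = -537824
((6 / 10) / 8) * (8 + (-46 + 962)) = 693 / 10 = 69.30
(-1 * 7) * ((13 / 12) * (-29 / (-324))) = -2639 / 3888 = -0.68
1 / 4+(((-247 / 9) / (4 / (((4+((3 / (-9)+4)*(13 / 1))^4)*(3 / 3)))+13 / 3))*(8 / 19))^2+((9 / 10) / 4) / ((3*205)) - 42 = -75542541536755451165502107 / 2180882132703709063864200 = -34.64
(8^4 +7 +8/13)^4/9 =8099160521552003281/257049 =31508235867682.83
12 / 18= 2 / 3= 0.67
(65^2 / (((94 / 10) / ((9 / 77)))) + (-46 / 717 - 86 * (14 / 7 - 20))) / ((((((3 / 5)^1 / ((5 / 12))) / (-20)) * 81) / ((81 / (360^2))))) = -20764695775 / 121064061888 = -0.17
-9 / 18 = -1 / 2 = -0.50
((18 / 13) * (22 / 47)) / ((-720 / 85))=-187 / 2444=-0.08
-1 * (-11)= 11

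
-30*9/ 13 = -20.77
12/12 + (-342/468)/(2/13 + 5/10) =-2/17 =-0.12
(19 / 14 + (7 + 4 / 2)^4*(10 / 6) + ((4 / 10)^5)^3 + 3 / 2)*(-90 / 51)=-14019470216220006 / 726318359375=-19302.10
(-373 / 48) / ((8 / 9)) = -1119 / 128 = -8.74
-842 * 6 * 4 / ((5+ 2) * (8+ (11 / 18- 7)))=-363744 / 203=-1791.84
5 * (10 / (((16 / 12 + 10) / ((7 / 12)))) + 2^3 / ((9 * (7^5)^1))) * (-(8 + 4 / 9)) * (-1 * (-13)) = -6539015015 / 23143239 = -282.55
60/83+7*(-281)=-163201/83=-1966.28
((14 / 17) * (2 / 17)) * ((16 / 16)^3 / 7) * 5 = 20 / 289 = 0.07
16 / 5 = 3.20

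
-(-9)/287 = 9/287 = 0.03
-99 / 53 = -1.87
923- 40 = 883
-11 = -11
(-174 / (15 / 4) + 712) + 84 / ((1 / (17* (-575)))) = -4102172 / 5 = -820434.40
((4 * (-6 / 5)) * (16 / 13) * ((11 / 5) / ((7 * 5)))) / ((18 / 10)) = -1408 / 6825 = -0.21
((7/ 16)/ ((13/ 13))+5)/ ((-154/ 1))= -87/ 2464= -0.04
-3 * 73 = -219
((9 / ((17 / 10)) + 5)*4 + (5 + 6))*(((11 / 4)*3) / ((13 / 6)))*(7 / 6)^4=23426557 / 63648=368.06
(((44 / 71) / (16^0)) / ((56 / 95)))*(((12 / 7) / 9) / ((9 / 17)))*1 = 35530 / 93933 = 0.38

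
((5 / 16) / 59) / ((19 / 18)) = 45 / 8968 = 0.01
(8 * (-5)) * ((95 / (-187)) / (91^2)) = 0.00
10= 10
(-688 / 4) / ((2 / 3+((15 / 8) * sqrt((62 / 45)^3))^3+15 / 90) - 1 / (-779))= 2962958953364352000 / 16030269216703766311 - 5621699831448277440 * sqrt(310) / 16030269216703766311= -5.99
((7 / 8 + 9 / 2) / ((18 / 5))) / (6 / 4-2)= -215 / 72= -2.99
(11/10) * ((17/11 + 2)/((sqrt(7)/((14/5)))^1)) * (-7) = -28.89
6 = 6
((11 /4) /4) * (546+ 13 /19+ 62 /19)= 114939 /304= 378.09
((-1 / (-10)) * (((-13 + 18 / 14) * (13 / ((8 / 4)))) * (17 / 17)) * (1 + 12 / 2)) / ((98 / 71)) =-37843 / 980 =-38.62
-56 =-56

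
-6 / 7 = -0.86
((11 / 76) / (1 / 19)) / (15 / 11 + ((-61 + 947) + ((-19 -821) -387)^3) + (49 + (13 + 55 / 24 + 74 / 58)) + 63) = -21054 / 14142799161479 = -0.00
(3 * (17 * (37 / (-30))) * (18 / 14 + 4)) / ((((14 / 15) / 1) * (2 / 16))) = -139638 / 49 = -2849.76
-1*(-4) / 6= 2 / 3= 0.67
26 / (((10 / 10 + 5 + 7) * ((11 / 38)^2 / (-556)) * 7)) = -1605728 / 847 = -1895.78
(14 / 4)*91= 637 / 2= 318.50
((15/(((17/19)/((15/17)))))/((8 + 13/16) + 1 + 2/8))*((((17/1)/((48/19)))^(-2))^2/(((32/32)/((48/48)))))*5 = 95551488000/26655093309131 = 0.00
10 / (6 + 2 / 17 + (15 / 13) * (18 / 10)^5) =1381250 / 3856499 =0.36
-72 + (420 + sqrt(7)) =sqrt(7) + 348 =350.65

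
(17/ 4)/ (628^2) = 17/ 1577536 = 0.00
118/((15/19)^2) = 42598/225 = 189.32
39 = 39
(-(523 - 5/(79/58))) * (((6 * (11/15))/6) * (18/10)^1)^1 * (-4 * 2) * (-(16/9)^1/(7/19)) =-156793472/5925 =-26463.03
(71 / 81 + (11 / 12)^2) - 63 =-61.28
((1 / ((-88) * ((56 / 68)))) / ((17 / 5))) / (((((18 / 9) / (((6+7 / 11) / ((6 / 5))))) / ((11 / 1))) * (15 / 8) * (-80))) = 73 / 88704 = 0.00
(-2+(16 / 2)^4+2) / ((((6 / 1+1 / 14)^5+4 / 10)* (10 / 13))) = 0.65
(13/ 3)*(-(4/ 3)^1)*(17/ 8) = -221/ 18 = -12.28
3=3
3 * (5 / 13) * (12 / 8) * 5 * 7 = 60.58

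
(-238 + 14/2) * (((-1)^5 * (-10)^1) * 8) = -18480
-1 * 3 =-3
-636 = -636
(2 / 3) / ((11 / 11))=2 / 3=0.67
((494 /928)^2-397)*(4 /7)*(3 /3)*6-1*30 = -261886029 /188384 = -1390.17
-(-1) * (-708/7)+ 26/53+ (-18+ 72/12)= -41794/371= -112.65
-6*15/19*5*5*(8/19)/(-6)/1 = 3000/361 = 8.31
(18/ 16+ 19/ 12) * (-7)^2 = 3185/ 24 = 132.71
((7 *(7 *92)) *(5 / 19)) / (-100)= -1127 / 95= -11.86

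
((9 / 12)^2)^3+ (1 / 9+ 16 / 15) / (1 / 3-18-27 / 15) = 105379 / 897024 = 0.12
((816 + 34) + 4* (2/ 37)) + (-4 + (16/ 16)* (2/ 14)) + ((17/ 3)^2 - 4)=2038390/ 2331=874.47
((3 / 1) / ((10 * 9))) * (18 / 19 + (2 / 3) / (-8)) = 197 / 6840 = 0.03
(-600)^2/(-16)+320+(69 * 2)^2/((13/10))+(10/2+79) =-96808/13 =-7446.77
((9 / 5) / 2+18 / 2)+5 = 149 / 10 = 14.90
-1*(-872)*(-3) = -2616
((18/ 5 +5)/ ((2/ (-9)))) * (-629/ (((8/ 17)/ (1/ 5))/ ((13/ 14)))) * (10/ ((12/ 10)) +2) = 555896991/ 5600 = 99267.32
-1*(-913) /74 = 913 /74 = 12.34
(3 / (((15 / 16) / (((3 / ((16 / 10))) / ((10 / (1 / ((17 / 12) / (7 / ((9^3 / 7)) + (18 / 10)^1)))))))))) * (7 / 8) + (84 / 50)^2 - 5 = -1278572 / 860625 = -1.49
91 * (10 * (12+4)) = 14560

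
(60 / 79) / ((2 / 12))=360 / 79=4.56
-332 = -332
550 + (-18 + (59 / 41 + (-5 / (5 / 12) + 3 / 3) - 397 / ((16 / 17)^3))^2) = 6669408164219161 / 28202500096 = 236482.87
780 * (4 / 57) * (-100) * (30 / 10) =-312000 / 19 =-16421.05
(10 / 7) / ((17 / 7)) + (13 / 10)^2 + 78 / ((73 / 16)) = 2404329 / 124100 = 19.37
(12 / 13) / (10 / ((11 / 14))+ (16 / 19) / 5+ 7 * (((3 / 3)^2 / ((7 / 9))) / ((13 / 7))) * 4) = 1045 / 36544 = 0.03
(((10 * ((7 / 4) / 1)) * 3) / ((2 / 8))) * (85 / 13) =17850 / 13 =1373.08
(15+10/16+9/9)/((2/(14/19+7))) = 1029/16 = 64.31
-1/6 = -0.17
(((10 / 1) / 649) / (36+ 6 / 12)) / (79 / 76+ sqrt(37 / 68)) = 2041360 / 2495299213- 57760 * sqrt(629) / 2495299213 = 0.00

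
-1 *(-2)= 2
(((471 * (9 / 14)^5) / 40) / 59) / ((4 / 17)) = 0.09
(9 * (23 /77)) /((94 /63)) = 1863 /1034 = 1.80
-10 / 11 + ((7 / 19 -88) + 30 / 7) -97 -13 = -284195 / 1463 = -194.25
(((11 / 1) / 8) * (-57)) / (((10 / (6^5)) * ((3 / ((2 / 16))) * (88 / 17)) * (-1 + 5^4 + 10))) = -78489 / 101440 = -0.77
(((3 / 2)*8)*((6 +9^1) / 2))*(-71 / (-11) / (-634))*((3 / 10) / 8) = -1917 / 55792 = -0.03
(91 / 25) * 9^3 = 66339 / 25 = 2653.56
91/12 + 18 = 25.58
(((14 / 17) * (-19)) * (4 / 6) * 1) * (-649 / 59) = 5852 / 51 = 114.75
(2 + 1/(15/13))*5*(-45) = -645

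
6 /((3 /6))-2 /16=95 /8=11.88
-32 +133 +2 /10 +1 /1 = 511 /5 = 102.20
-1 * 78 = -78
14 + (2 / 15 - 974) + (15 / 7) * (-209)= -147811 / 105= -1407.72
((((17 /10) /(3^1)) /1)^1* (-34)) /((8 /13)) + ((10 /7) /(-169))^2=-5257868173 /167938680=-31.31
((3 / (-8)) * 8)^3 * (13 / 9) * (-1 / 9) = 13 / 3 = 4.33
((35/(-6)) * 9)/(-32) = 105/64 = 1.64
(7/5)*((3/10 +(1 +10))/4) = 791/200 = 3.96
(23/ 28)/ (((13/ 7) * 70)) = 23/ 3640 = 0.01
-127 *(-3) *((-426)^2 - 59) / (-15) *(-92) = 2119676228 / 5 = 423935245.60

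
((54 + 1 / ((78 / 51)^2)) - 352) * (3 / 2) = -603477 / 1352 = -446.36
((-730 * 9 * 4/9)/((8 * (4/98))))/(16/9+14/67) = -10784655/2396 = -4501.11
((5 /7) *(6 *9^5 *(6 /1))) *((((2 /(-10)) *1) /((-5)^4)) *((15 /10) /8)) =-1594323 /17500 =-91.10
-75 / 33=-25 / 11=-2.27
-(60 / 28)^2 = -225 / 49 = -4.59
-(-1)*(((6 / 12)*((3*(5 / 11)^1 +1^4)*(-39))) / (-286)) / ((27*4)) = 13 / 8712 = 0.00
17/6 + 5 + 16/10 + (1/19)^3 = 1941127/205770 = 9.43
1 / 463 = 0.00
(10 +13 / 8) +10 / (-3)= 199 / 24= 8.29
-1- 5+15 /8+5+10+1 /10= 439 /40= 10.98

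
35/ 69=0.51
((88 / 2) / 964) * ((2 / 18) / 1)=11 / 2169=0.01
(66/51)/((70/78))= 858/595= 1.44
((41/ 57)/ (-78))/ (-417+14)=41/ 1791738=0.00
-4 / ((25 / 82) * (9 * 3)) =-328 / 675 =-0.49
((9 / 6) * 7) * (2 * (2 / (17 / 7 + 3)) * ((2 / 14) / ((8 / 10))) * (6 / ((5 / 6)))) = 189 / 19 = 9.95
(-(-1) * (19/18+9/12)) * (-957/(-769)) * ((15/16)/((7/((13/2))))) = 1347775/689024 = 1.96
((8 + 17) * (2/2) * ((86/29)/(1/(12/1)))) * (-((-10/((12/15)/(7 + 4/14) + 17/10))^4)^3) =-7988437084891032522505800000000000000000000000000/11087111374406350796896692093521185709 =-720515634336.61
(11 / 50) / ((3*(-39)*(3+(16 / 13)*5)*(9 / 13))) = -143 / 481950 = -0.00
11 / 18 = 0.61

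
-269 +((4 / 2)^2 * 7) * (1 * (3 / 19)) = -5027 / 19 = -264.58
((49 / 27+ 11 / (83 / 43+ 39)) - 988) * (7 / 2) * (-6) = 29814113 / 1440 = 20704.25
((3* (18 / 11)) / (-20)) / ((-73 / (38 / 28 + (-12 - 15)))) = -9693 / 112420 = -0.09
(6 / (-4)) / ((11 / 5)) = -15 / 22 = -0.68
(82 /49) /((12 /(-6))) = -0.84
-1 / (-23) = 1 / 23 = 0.04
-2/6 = -1/3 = -0.33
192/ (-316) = -48/ 79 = -0.61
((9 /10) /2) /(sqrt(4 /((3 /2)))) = 0.28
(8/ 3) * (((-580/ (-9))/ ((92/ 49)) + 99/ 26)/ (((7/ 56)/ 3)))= 6567136/ 2691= 2440.41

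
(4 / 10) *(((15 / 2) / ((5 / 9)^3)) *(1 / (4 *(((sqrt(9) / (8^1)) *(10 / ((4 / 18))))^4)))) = 1024 / 18984375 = 0.00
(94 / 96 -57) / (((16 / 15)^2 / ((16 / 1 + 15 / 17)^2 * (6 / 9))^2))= -456098241523225 / 256576512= -1777630.53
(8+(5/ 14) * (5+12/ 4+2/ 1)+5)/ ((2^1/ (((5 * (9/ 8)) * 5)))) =6525/ 28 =233.04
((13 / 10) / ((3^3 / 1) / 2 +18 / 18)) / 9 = 13 / 1305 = 0.01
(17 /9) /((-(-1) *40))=17 /360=0.05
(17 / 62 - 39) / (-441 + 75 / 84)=33614 / 382013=0.09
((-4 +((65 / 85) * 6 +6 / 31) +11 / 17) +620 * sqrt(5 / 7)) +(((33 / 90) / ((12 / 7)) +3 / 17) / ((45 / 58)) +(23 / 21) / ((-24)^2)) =924574307 / 478094400 +620 * sqrt(35) / 7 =525.93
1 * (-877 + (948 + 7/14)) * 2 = 143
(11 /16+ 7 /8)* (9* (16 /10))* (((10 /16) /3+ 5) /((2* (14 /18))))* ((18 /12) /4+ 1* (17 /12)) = 134.97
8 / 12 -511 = -1531 / 3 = -510.33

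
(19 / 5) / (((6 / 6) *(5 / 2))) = 38 / 25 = 1.52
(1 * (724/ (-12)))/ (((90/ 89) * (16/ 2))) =-16109/ 2160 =-7.46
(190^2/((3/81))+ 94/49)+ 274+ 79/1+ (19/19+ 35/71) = 3392221255/3479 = 975056.41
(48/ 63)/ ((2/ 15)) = 40/ 7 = 5.71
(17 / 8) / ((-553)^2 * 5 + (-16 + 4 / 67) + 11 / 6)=3417 / 2458681676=0.00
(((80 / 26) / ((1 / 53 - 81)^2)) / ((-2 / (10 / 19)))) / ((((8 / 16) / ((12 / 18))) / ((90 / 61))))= -4213500 / 17347074043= -0.00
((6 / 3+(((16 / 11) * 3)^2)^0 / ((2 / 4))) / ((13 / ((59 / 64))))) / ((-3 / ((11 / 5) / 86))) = -649 / 268320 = -0.00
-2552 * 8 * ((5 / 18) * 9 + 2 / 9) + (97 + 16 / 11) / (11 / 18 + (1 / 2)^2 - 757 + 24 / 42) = -1047621087380 / 18849897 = -55577.02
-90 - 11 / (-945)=-89.99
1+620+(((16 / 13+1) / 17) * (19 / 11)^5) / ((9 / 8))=199499657587 / 320330439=622.79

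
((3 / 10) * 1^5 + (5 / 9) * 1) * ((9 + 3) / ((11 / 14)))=196 / 15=13.07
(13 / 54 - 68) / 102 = -3659 / 5508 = -0.66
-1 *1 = -1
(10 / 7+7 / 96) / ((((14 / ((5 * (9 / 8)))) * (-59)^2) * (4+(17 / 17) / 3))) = 45405 / 1135307264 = 0.00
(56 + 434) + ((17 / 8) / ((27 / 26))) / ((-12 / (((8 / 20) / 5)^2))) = 99224779 / 202500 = 490.00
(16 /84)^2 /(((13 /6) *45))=32 /85995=0.00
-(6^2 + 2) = -38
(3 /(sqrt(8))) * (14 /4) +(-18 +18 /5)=-72 /5 +21 * sqrt(2) /8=-10.69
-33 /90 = -11 /30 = -0.37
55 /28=1.96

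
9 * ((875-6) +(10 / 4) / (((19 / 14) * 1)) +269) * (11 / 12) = 714681 / 76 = 9403.70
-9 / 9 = -1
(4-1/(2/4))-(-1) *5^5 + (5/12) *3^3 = 12553/4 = 3138.25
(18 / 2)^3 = 729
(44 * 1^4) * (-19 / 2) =-418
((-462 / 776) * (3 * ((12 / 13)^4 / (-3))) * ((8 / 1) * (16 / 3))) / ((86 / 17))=434294784 / 119127931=3.65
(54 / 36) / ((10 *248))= 3 / 4960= 0.00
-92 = -92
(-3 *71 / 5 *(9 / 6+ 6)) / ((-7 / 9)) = 5751 / 14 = 410.79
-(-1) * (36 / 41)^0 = 1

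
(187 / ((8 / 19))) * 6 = 10659 / 4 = 2664.75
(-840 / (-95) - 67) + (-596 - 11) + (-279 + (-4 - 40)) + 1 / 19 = -18774 / 19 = -988.11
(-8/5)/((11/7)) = -56/55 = -1.02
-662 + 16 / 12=-1982 / 3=-660.67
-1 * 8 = -8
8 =8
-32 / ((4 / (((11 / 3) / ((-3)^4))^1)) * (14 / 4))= -176 / 1701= -0.10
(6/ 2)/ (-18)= -1/ 6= -0.17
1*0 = 0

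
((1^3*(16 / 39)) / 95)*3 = 16 / 1235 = 0.01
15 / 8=1.88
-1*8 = -8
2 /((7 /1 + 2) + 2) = 2 /11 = 0.18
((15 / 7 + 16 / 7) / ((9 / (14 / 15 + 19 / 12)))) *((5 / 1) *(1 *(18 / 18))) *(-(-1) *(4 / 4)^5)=4681 / 756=6.19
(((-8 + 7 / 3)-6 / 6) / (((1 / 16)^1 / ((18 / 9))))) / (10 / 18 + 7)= -480 / 17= -28.24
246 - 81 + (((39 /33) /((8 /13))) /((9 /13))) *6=23977 /132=181.64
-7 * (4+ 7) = -77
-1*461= -461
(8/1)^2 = 64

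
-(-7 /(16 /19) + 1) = 117 /16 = 7.31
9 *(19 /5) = 171 /5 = 34.20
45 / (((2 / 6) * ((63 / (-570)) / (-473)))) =4044150 / 7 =577735.71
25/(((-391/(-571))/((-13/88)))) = -185575/34408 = -5.39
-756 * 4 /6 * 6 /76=-756 /19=-39.79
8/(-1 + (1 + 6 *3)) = 4/9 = 0.44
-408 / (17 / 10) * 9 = -2160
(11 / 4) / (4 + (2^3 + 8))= 11 / 80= 0.14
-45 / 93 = -15 / 31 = -0.48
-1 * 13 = -13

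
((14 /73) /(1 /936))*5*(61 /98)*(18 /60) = 85644 /511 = 167.60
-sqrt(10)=-3.16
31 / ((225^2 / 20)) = 0.01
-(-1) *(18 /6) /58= 3 /58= 0.05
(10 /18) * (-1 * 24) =-40 /3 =-13.33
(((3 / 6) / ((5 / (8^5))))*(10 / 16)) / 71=2048 / 71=28.85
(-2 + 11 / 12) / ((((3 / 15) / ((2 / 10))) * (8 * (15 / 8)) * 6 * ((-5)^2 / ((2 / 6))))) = -13 / 81000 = -0.00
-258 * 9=-2322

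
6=6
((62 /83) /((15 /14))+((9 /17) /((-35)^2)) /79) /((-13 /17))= -285604621 /313260675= -0.91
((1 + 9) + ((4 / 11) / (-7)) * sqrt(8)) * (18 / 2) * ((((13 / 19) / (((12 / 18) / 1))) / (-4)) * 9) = -15795 / 76 + 3159 * sqrt(2) / 1463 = -204.78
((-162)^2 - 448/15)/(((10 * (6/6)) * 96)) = 98303/3600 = 27.31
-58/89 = -0.65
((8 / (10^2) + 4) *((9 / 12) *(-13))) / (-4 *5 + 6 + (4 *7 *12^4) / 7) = -1989 / 4146500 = -0.00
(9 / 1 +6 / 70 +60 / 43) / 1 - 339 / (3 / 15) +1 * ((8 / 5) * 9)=-2513529 / 1505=-1670.12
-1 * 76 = -76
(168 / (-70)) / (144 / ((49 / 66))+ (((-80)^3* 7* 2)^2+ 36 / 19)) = -2793 / 59793735680227925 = -0.00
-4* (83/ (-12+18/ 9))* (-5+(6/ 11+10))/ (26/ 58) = 410.70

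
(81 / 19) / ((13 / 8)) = 648 / 247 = 2.62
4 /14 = 2 /7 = 0.29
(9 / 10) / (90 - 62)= 9 / 280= 0.03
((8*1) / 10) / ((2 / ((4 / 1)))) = 8 / 5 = 1.60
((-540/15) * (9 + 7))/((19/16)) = -9216/19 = -485.05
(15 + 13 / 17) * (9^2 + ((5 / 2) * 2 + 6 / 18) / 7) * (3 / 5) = 27068 / 35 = 773.37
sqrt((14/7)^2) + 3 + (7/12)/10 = 607/120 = 5.06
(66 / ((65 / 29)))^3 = 7011739944 / 274625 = 25532.05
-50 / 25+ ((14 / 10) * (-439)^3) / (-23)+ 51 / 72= 14213555627 / 2760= 5149839.00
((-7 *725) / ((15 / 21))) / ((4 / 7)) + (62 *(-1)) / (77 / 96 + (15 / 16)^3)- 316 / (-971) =-967869931705 / 77606204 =-12471.55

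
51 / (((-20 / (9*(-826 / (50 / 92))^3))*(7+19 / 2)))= 4196382547531104 / 859375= 4883063328.04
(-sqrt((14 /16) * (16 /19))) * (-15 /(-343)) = -15 * sqrt(266) /6517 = -0.04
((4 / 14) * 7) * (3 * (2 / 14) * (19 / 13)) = 114 / 91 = 1.25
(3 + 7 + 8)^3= 5832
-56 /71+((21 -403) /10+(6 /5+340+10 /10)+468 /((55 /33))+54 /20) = 83313 /142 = 586.71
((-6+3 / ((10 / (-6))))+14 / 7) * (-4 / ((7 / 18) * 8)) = 261 / 35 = 7.46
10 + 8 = 18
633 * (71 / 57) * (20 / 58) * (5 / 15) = 149810 / 1653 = 90.63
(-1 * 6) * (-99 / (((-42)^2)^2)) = 11 / 57624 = 0.00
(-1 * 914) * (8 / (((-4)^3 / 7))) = 3199 / 4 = 799.75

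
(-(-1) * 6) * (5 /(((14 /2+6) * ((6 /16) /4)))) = 320 /13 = 24.62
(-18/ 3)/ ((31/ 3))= -18/ 31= -0.58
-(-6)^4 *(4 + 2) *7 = -54432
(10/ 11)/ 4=5/ 22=0.23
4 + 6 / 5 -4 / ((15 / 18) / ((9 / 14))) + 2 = 144 / 35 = 4.11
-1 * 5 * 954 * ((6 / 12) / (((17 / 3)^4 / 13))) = -2511405 / 83521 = -30.07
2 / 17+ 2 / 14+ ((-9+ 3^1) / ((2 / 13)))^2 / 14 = 25919 / 238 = 108.90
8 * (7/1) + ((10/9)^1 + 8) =586/9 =65.11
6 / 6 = 1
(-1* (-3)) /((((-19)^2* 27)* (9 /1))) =1 /29241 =0.00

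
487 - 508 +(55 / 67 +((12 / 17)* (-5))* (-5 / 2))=-12934 / 1139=-11.36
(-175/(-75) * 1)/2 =7/6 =1.17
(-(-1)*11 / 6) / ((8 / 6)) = 11 / 8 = 1.38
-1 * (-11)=11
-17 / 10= -1.70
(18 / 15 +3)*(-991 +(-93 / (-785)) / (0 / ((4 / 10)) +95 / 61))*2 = -3103722384 / 372875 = -8323.76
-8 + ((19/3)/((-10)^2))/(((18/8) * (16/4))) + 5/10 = -20231/2700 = -7.49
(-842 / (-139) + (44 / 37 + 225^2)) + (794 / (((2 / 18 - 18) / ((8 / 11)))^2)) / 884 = 180498306774113777 / 3564888249923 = 50632.25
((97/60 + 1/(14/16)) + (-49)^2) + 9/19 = 19185781/7980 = 2404.23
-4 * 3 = -12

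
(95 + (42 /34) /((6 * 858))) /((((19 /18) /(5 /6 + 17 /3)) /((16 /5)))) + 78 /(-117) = 99732962 /53295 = 1871.34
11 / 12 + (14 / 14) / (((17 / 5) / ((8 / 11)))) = 2537 / 2244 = 1.13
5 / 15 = 1 / 3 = 0.33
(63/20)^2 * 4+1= 40.69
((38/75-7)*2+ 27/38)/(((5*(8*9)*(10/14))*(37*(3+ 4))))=-34987/189810000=-0.00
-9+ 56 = 47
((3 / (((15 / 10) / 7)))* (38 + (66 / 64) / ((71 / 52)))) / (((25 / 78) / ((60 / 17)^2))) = 432687528 / 20519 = 21087.16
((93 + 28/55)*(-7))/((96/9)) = -108003/1760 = -61.37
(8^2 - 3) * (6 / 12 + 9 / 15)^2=7381 / 100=73.81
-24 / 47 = -0.51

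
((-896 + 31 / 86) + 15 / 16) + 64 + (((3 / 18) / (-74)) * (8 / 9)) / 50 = -14273787613 / 17182800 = -830.70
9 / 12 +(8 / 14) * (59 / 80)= 41 / 35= 1.17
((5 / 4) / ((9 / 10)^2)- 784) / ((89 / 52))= -3295708 / 7209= -457.17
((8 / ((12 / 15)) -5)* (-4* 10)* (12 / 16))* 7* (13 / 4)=-6825 / 2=-3412.50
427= 427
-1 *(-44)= 44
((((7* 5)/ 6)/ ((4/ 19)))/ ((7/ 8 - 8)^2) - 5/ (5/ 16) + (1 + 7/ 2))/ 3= -11239/ 3078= -3.65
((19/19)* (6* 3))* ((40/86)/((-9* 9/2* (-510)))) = 8/19737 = 0.00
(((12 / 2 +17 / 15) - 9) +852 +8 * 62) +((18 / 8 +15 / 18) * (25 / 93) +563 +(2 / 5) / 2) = 2131741 / 1116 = 1910.16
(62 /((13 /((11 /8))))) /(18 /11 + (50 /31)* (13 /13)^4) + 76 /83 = 14030139 /4782128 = 2.93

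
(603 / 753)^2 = 40401 / 63001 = 0.64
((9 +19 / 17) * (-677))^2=13559205136 / 289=46917664.83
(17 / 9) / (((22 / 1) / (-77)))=-119 / 18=-6.61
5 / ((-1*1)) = -5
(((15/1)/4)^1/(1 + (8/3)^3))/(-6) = -135/4312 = -0.03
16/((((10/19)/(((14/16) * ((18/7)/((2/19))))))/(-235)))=-152703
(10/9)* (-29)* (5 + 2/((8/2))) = -1595/9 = -177.22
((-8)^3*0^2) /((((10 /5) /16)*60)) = 0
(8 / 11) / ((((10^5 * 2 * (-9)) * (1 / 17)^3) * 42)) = -4913 / 103950000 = -0.00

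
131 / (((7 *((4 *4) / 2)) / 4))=131 / 14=9.36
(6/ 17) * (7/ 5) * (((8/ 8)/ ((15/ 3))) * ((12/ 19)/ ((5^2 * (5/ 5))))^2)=6048/ 95890625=0.00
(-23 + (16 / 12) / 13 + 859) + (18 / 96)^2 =8347999 / 9984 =836.14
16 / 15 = 1.07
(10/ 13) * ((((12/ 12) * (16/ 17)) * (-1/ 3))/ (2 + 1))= -160/ 1989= -0.08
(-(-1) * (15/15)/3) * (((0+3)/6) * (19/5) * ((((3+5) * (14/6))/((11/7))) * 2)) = 7448/495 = 15.05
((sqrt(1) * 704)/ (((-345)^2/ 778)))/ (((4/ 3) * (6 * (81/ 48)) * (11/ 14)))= 1394176/ 3213675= 0.43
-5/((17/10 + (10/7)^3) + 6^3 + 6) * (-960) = 5488000/259097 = 21.18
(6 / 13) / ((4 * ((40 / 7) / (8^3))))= 672 / 65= 10.34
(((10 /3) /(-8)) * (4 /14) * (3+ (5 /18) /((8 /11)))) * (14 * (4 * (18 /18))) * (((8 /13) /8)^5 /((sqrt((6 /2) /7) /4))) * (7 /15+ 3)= -1948 * sqrt(21) /6940323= -0.00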